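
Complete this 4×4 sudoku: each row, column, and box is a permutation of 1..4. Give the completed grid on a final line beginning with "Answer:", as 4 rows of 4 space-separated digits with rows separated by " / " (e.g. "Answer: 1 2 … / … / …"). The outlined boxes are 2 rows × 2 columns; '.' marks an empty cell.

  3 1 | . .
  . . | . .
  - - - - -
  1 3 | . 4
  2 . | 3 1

Step 1. [r1c4∈{2}] r1c4's peers cover all but 2 ⇒ r1c4=2.
Step 2. [r2c1∈{4}] r2c1's peers cover all but 4, so r2c1=4.
Step 3. [r2c2∈{2}] nothing but 2 survives at r2c2. So r2c2=2.
Step 4. [r1c3∈{4}] r1c3 is down to just 4. So r1c3=4.
Step 5. [r2c4∈{3}] nothing but 3 survives at r2c4 ⇒ r2c4=3.
Step 6. [r4c2∈{4}] r4c2 has the single candidate 4. So r4c2=4.
Step 7. [r3c3∈{2}] r3c3 has the single candidate 2, so r3c3=2.
Step 8. [r2c3∈{1}] r2c3's peers cover all but 1 ⇒ r2c3=1.

Answer: 3 1 4 2 / 4 2 1 3 / 1 3 2 4 / 2 4 3 1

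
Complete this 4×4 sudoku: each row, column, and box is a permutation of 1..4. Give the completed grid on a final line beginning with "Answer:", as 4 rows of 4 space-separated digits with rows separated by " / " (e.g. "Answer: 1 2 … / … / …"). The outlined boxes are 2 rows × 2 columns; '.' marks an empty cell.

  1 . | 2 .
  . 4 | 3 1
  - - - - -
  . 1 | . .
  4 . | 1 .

Step 1. [r3c1∈{2,3}] in col 1, 3 fits only at r3c1. So r3c1=3.
Step 2. [r3c4∈{2,4}] across row 3, 2 lands solely at r3c4, so r3c4=2.
Step 3. [r1c2∈{3}] r1c2's peers cover all but 3, so r1c2=3.
Step 4. [r4c2∈{2}] r4c2 is down to just 2 ⇒ r4c2=2.
Step 5. [r3c3∈{4}] r3c3 has the single candidate 4 ⇒ r3c3=4.
Step 6. [r4c4∈{3}] r4c4's peers cover all but 3 ⇒ r4c4=3.
Step 7. [r2c1∈{2}] nothing but 2 survives at r2c1. So r2c1=2.
Step 8. [r1c4∈{4}] nothing but 4 survives at r1c4 ⇒ r1c4=4.

Answer: 1 3 2 4 / 2 4 3 1 / 3 1 4 2 / 4 2 1 3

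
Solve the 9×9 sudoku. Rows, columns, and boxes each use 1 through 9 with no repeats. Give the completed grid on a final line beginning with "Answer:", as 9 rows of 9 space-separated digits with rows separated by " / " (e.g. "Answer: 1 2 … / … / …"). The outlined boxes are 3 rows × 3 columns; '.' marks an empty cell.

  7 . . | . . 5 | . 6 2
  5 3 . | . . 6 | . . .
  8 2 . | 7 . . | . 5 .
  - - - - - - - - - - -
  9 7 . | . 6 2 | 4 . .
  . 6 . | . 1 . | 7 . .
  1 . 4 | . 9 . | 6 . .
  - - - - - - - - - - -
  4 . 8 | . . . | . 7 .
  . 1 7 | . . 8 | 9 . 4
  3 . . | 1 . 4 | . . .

Step 1. [r5c6∈{3}] only 3 remains possible at r5c6, so r5c6=3.
Step 2. [r6c8∈{2,3,8}] row 6 places 2 nowhere but r6c8. So r6c8=2.
Step 3. [r6c9∈{3,5,8}] r6c9 is the only open cell in row 6 admitting 3 ⇒ r6c9=3.
Step 4. [r2c8∈{1,4,8,9}] across col 8, 4 lands solely at r2c8 ⇒ r2c8=4.
Step 5. [r9c8∈{8}] nothing but 8 survives at r9c8 ⇒ r9c8=8.
Step 6. [r3c6∈{1,9}] 1 has one home in col 6: r3c6, so r3c6=1.
Step 7. [r8c8∈{3}] r8c8 has the single candidate 3 ⇒ r8c8=3.
Step 8. [r1c2∈{4,9}] in col 2, 4 fits only at r1c2 ⇒ r1c2=4.
Step 9. [r3c9∈{9}] only 9 remains possible at r3c9. So r3c9=9.
Step 10. [r8c1∈{2,6}] r8c1 is the only open cell in col 1 admitting 6 ⇒ r8c1=6.
Step 11. [r9c3∈{2,5,9}] 2 has one home in box 7: r9c3. So r9c3=2.
Step 12. [r9c7∈{5}] r9c7 is down to just 5. So r9c7=5.
Step 13. [r7c4∈{2,3,5,6,9}] across col 4, 6 lands solely at r7c4. So r7c4=6.
Step 14. [r1c4∈{3,8,9}] across col 4, 3 lands solely at r1c4, so r1c4=3.
Step 15. [r5c3∈{5}] only 5 remains possible at r5c3, so r5c3=5.
Step 16. [r4c9∈{1,5,8}] in col 9, 5 fits only at r4c9. So r4c9=5.
Step 17. [r4c4∈{8}] nothing but 8 survives at r4c4. So r4c4=8.
Step 18. [r1c5∈{8}] r1c5 is down to just 8, so r1c5=8.
Step 19. [r1c7∈{1}] r1c7's peers cover all but 1. So r1c7=1.
Step 20. [r2c5∈{2}] only 2 remains possible at r2c5 ⇒ r2c5=2.
Step 21. [r8c5∈{5}] only 5 remains possible at r8c5 ⇒ r8c5=5.
Step 22. [r2c7∈{8}] r2c7's peers cover all but 8, so r2c7=8.
Step 23. [r7c2∈{5,9}] across row 7, 5 lands solely at r7c2. So r7c2=5.
Step 24. [r1c3∈{9}] r1c3 has the single candidate 9 ⇒ r1c3=9.
Step 25. [r5c9∈{8}] r5c9 has the single candidate 8, so r5c9=8.
Step 26. [r6c2∈{8}] nothing but 8 survives at r6c2 ⇒ r6c2=8.
Step 27. [r4c3∈{3}] nothing but 3 survives at r4c3. So r4c3=3.
Step 28. [r7c9∈{1}] r7c9's peers cover all but 1, so r7c9=1.
Step 29. [r2c4∈{9}] r2c4 is down to just 9, so r2c4=9.
Step 30. [r2c3∈{1}] r2c3's peers cover all but 1. So r2c3=1.
Step 31. [r7c5∈{3}] r7c5 has the single candidate 3, so r7c5=3.
Step 32. [r5c4∈{4}] nothing but 4 survives at r5c4 ⇒ r5c4=4.
Step 33. [r5c8∈{9}] r5c8 is down to just 9 ⇒ r5c8=9.
Step 34. [r9c2∈{9}] r9c2's peers cover all but 9. So r9c2=9.
Step 35. [r3c3∈{6}] r3c3's peers cover all but 6 ⇒ r3c3=6.
Step 36. [r7c6∈{9}] nothing but 9 survives at r7c6, so r7c6=9.
Step 37. [r3c5∈{4}] only 4 remains possible at r3c5. So r3c5=4.
Step 38. [r2c9∈{7}] only 7 remains possible at r2c9, so r2c9=7.
Step 39. [r5c1∈{2}] r5c1's peers cover all but 2 ⇒ r5c1=2.
Step 40. [r6c4∈{5}] r6c4 is down to just 5, so r6c4=5.
Step 41. [r9c9∈{6}] r9c9 is down to just 6 ⇒ r9c9=6.
Step 42. [r9c5∈{7}] r9c5's peers cover all but 7 ⇒ r9c5=7.
Step 43. [r6c6∈{7}] only 7 remains possible at r6c6, so r6c6=7.
Step 44. [r4c8∈{1}] nothing but 1 survives at r4c8. So r4c8=1.
Step 45. [r3c7∈{3}] r3c7 has the single candidate 3. So r3c7=3.
Step 46. [r8c4∈{2}] r8c4's peers cover all but 2. So r8c4=2.
Step 47. [r7c7∈{2}] nothing but 2 survives at r7c7, so r7c7=2.

Answer: 7 4 9 3 8 5 1 6 2 / 5 3 1 9 2 6 8 4 7 / 8 2 6 7 4 1 3 5 9 / 9 7 3 8 6 2 4 1 5 / 2 6 5 4 1 3 7 9 8 / 1 8 4 5 9 7 6 2 3 / 4 5 8 6 3 9 2 7 1 / 6 1 7 2 5 8 9 3 4 / 3 9 2 1 7 4 5 8 6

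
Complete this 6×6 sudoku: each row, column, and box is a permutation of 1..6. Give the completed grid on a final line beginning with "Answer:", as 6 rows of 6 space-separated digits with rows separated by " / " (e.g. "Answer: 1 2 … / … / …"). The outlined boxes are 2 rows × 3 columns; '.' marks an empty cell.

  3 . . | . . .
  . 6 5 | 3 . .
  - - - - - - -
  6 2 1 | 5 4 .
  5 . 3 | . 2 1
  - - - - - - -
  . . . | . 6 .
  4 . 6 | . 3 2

Step 1. [r1c4∈{1,2,4,6}] 2 has one home in col 4: r1c4, so r1c4=2.
Step 2. [r5c6∈{4,5}] 5 has one home in box 6: r5c6 ⇒ r5c6=5.
Step 3. [r2c1∈{1,2}] 2 has one home in row 2: r2c1, so r2c1=2.
Step 4. [r1c2∈{1,4}] r1c2 is the only open cell in box 1 admitting 1. So r1c2=1.
Step 5. [r6c4∈{1}] r6c4 has the single candidate 1, so r6c4=1.
Step 6. [r2c6∈{4}] only 4 remains possible at r2c6, so r2c6=4.
Step 7. [r4c4∈{6}] nothing but 6 survives at r4c4. So r4c4=6.
Step 8. [r5c1∈{1}] r5c1's peers cover all but 1. So r5c1=1.
Step 9. [r1c3∈{4}] r1c3 is down to just 4. So r1c3=4.
Step 10. [r3c6∈{3}] only 3 remains possible at r3c6, so r3c6=3.
Step 11. [r1c6∈{6}] r1c6 has the single candidate 6 ⇒ r1c6=6.
Step 12. [r1c5∈{5}] r1c5 is down to just 5. So r1c5=5.
Step 13. [r5c4∈{4}] only 4 remains possible at r5c4 ⇒ r5c4=4.
Step 14. [r2c5∈{1}] r2c5 is down to just 1, so r2c5=1.
Step 15. [r4c2∈{4}] only 4 remains possible at r4c2, so r4c2=4.
Step 16. [r5c2∈{3}] only 3 remains possible at r5c2, so r5c2=3.
Step 17. [r5c3∈{2}] nothing but 2 survives at r5c3 ⇒ r5c3=2.
Step 18. [r6c2∈{5}] r6c2 is down to just 5 ⇒ r6c2=5.

Answer: 3 1 4 2 5 6 / 2 6 5 3 1 4 / 6 2 1 5 4 3 / 5 4 3 6 2 1 / 1 3 2 4 6 5 / 4 5 6 1 3 2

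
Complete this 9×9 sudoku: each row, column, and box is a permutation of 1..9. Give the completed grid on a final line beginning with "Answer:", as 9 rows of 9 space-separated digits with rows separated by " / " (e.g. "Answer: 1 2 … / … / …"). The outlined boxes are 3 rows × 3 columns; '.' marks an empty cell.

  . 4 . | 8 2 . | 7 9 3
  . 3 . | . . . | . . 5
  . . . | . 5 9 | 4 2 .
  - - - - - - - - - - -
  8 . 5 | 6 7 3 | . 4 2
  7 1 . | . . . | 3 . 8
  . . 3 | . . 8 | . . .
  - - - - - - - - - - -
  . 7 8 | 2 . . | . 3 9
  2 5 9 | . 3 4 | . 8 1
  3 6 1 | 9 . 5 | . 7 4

Step 1. [r1c3∈{6}] r1c3 is down to just 6, so r1c3=6.
Step 2. [r1c6∈{1}] only 1 remains possible at r1c6, so r1c6=1.
Step 3. [r6c1∈{4,6,9}] r6c1 is the only open cell in col 1 admitting 6 ⇒ r6c1=6.
Step 4. [r6c4∈{1,4,5}] 1 has one home in col 4: r6c4. So r6c4=1.
Step 5. [r6c5∈{4,9}] across row 6, 4 lands solely at r6c5, so r6c5=4.
Step 6. [r2c6∈{6,7}] col 6 places 7 nowhere but r2c6 ⇒ r2c6=7.
Step 7. [r2c5∈{6}] only 6 remains possible at r2c5, so r2c5=6.
Step 8. [r6c2∈{2,9}] across row 6, 2 lands solely at r6c2. So r6c2=2.
Step 9. [r6c8∈{5}] r6c8 is down to just 5. So r6c8=5.
Step 10. [r2c8∈{1}] r2c8's peers cover all but 1, so r2c8=1.
Step 11. [r4c2∈{9}] r4c2 has the single candidate 9 ⇒ r4c2=9.
Step 12. [r7c7∈{5,6}] row 7 places 5 nowhere but r7c7, so r7c7=5.
Step 13. [r2c1∈{9}] only 9 remains possible at r2c1 ⇒ r2c1=9.
Step 14. [r7c5∈{1}] r7c5's peers cover all but 1. So r7c5=1.
Step 15. [r9c5∈{8}] only 8 remains possible at r9c5. So r9c5=8.
Step 16. [r5c8∈{6}] only 6 remains possible at r5c8 ⇒ r5c8=6.
Step 17. [r3c9∈{6}] r3c9's peers cover all but 6. So r3c9=6.
Step 18. [r8c7∈{6}] r8c7 is down to just 6. So r8c7=6.
Step 19. [r5c3∈{4}] r5c3 has the single candidate 4 ⇒ r5c3=4.
Step 20. [r7c6∈{6}] only 6 remains possible at r7c6. So r7c6=6.
Step 21. [r5c4∈{5}] r5c4's peers cover all but 5 ⇒ r5c4=5.
Step 22. [r7c1∈{4}] nothing but 4 survives at r7c1 ⇒ r7c1=4.
Step 23. [r2c7∈{8}] r2c7's peers cover all but 8. So r2c7=8.
Step 24. [r6c9∈{7}] only 7 remains possible at r6c9. So r6c9=7.
Step 25. [r5c5∈{9}] nothing but 9 survives at r5c5 ⇒ r5c5=9.
Step 26. [r4c7∈{1}] r4c7's peers cover all but 1. So r4c7=1.
Step 27. [r3c4∈{3}] nothing but 3 survives at r3c4, so r3c4=3.
Step 28. [r8c4∈{7}] r8c4's peers cover all but 7, so r8c4=7.
Step 29. [r9c7∈{2}] nothing but 2 survives at r9c7. So r9c7=2.
Step 30. [r3c3∈{7}] only 7 remains possible at r3c3. So r3c3=7.
Step 31. [r3c2∈{8}] only 8 remains possible at r3c2 ⇒ r3c2=8.
Step 32. [r2c4∈{4}] r2c4 is down to just 4, so r2c4=4.
Step 33. [r2c3∈{2}] r2c3 is down to just 2. So r2c3=2.
Step 34. [r1c1∈{5}] r1c1 has the single candidate 5 ⇒ r1c1=5.
Step 35. [r3c1∈{1}] r3c1 is down to just 1, so r3c1=1.
Step 36. [r5c6∈{2}] nothing but 2 survives at r5c6 ⇒ r5c6=2.
Step 37. [r6c7∈{9}] r6c7 is down to just 9. So r6c7=9.

Answer: 5 4 6 8 2 1 7 9 3 / 9 3 2 4 6 7 8 1 5 / 1 8 7 3 5 9 4 2 6 / 8 9 5 6 7 3 1 4 2 / 7 1 4 5 9 2 3 6 8 / 6 2 3 1 4 8 9 5 7 / 4 7 8 2 1 6 5 3 9 / 2 5 9 7 3 4 6 8 1 / 3 6 1 9 8 5 2 7 4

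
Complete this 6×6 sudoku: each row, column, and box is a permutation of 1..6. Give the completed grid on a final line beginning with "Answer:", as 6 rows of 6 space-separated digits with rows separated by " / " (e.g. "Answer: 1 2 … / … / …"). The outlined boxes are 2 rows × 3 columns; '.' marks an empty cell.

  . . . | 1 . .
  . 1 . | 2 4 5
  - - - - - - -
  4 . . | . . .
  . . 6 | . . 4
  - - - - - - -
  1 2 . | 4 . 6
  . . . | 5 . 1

Step 1. [r2c3∈{3}] r2c3's peers cover all but 3. So r2c3=3.
Step 2. [r4c4∈{3}] r4c4's peers cover all but 3, so r4c4=3.
Step 3. [r4c2∈{5}] only 5 remains possible at r4c2, so r4c2=5.
Step 4. [r1c5∈{3,6}] in box 2, 6 fits only at r1c5 ⇒ r1c5=6.
Step 5. [r3c6∈{2}] r3c6's peers cover all but 2. So r3c6=2.
Step 6. [r6c2∈{3,4,6}] 6 has one home in col 2: r6c2, so r6c2=6.
Step 7. [r1c3∈{2,4,5}] across col 3, 2 lands solely at r1c3 ⇒ r1c3=2.
Step 8. [r3c5∈{1,5}] 5 has one home in row 3: r3c5. So r3c5=5.
Step 9. [r6c1∈{3}] r6c1's peers cover all but 3, so r6c1=3.
Step 10. [r3c2∈{3}] r3c2 has the single candidate 3. So r3c2=3.
Step 11. [r3c4∈{6}] r3c4 is down to just 6 ⇒ r3c4=6.
Step 12. [r1c6∈{3}] r1c6's peers cover all but 3. So r1c6=3.
Step 13. [r3c3∈{1}] only 1 remains possible at r3c3. So r3c3=1.
Step 14. [r5c3∈{5}] r5c3's peers cover all but 5. So r5c3=5.
Step 15. [r6c3∈{4}] r6c3's peers cover all but 4, so r6c3=4.
Step 16. [r1c2∈{4}] only 4 remains possible at r1c2. So r1c2=4.
Step 17. [r4c5∈{1}] only 1 remains possible at r4c5 ⇒ r4c5=1.
Step 18. [r5c5∈{3}] only 3 remains possible at r5c5, so r5c5=3.
Step 19. [r6c5∈{2}] r6c5's peers cover all but 2, so r6c5=2.
Step 20. [r1c1∈{5}] r1c1's peers cover all but 5 ⇒ r1c1=5.
Step 21. [r4c1∈{2}] only 2 remains possible at r4c1 ⇒ r4c1=2.
Step 22. [r2c1∈{6}] r2c1 has the single candidate 6, so r2c1=6.

Answer: 5 4 2 1 6 3 / 6 1 3 2 4 5 / 4 3 1 6 5 2 / 2 5 6 3 1 4 / 1 2 5 4 3 6 / 3 6 4 5 2 1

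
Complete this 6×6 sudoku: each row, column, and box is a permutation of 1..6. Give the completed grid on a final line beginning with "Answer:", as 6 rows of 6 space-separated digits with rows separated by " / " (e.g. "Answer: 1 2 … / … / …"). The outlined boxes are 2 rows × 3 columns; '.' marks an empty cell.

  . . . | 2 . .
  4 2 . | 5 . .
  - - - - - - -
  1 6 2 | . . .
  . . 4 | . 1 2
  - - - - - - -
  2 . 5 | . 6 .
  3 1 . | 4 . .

Step 1. [r2c5∈{3}] r2c5 has the single candidate 3. So r2c5=3.
Step 2. [r1c1∈{5,6}] in col 1, 6 fits only at r1c1 ⇒ r1c1=6.
Step 3. [r4c2∈{3,5}] in box 3, 3 fits only at r4c2, so r4c2=3.
Step 4. [r1c5∈{4}] r1c5's peers cover all but 4 ⇒ r1c5=4.
Step 5. [r1c6∈{1}] only 1 remains possible at r1c6. So r1c6=1.
Step 6. [r3c6∈{3,4,5}] 4 has one home in row 3: r3c6, so r3c6=4.
Step 7. [r3c5∈{5}] nothing but 5 survives at r3c5, so r3c5=5.
Step 8. [r3c4∈{3}] r3c4 is down to just 3. So r3c4=3.
Step 9. [r6c3∈{6}] r6c3 is down to just 6. So r6c3=6.
Step 10. [r6c5∈{2}] r6c5 is down to just 2, so r6c5=2.
Step 11. [r4c4∈{6}] r4c4 is down to just 6. So r4c4=6.
Step 12. [r2c6∈{6}] r2c6 has the single candidate 6 ⇒ r2c6=6.
Step 13. [r6c6∈{5}] r6c6 has the single candidate 5 ⇒ r6c6=5.
Step 14. [r5c2∈{4}] only 4 remains possible at r5c2. So r5c2=4.
Step 15. [r5c4∈{1}] r5c4 has the single candidate 1, so r5c4=1.
Step 16. [r4c1∈{5}] nothing but 5 survives at r4c1, so r4c1=5.
Step 17. [r5c6∈{3}] only 3 remains possible at r5c6, so r5c6=3.
Step 18. [r1c2∈{5}] only 5 remains possible at r1c2, so r1c2=5.
Step 19. [r1c3∈{3}] nothing but 3 survives at r1c3. So r1c3=3.
Step 20. [r2c3∈{1}] r2c3 has the single candidate 1 ⇒ r2c3=1.

Answer: 6 5 3 2 4 1 / 4 2 1 5 3 6 / 1 6 2 3 5 4 / 5 3 4 6 1 2 / 2 4 5 1 6 3 / 3 1 6 4 2 5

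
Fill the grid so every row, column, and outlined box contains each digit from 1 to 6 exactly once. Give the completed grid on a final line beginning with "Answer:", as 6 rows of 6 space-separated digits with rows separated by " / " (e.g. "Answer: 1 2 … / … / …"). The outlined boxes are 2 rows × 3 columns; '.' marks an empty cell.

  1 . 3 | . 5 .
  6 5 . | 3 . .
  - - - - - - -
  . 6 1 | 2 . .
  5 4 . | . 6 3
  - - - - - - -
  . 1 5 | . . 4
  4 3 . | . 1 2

Step 1. [r5c4∈{6}] r5c4's peers cover all but 6. So r5c4=6.
Step 2. [r2c3∈{2,4}] r2c3 is the only open cell in col 3 admitting 4. So r2c3=4.
Step 3. [r3c1∈{3}] r3c1 is down to just 3. So r3c1=3.
Step 4. [r4c3∈{2}] nothing but 2 survives at r4c3. So r4c3=2.
Step 5. [r1c2∈{2}] only 2 remains possible at r1c2, so r1c2=2.
Step 6. [r6c3∈{6}] r6c3 is down to just 6, so r6c3=6.
Step 7. [r3c5∈{4}] r3c5's peers cover all but 4. So r3c5=4.
Step 8. [r4c4∈{1}] r4c4 has the single candidate 1 ⇒ r4c4=1.
Step 9. [r1c4∈{4}] r1c4's peers cover all but 4. So r1c4=4.
Step 10. [r6c4∈{5}] r6c4's peers cover all but 5, so r6c4=5.
Step 11. [r2c5∈{2}] r2c5's peers cover all but 2. So r2c5=2.
Step 12. [r1c6∈{6}] r1c6 has the single candidate 6 ⇒ r1c6=6.
Step 13. [r3c6∈{5}] r3c6 is down to just 5 ⇒ r3c6=5.
Step 14. [r5c1∈{2}] only 2 remains possible at r5c1 ⇒ r5c1=2.
Step 15. [r2c6∈{1}] r2c6's peers cover all but 1. So r2c6=1.
Step 16. [r5c5∈{3}] only 3 remains possible at r5c5, so r5c5=3.

Answer: 1 2 3 4 5 6 / 6 5 4 3 2 1 / 3 6 1 2 4 5 / 5 4 2 1 6 3 / 2 1 5 6 3 4 / 4 3 6 5 1 2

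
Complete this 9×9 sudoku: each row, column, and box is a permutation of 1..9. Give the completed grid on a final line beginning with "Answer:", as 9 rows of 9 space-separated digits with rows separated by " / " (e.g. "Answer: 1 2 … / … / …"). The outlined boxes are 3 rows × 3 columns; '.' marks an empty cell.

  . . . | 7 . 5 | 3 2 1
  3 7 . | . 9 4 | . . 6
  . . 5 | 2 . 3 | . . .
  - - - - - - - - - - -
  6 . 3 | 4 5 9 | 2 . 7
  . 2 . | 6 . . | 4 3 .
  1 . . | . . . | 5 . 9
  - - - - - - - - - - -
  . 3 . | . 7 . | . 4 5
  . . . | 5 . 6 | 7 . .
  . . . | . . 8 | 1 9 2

Step 1. [r8c8∈{8}] nothing but 8 survives at r8c8, so r8c8=8.
Step 2. [r4c2∈{8}] nothing but 8 survives at r4c2 ⇒ r4c2=8.
Step 3. [r6c2∈{4}] only 4 remains possible at r6c2, so r6c2=4.
Step 4. [r2c7∈{8}] r2c7 is down to just 8 ⇒ r2c7=8.
Step 5. [r6c3∈{7}] r6c3 is down to just 7, so r6c3=7.
Step 6. [r5c3∈{9}] only 9 remains possible at r5c3 ⇒ r5c3=9.
Step 7. [r2c3∈{1,2}] in row 2, 2 fits only at r2c3, so r2c3=2.
Step 8. [r3c2∈{1,6,9}] in box 1, 1 fits only at r3c2, so r3c2=1.
Step 9. [r9c4∈{3}] r9c4 has the single candidate 3, so r9c4=3.
Step 10. [r9c5∈{4}] r9c5 is down to just 4, so r9c5=4.
Step 11. [r9c3∈{6}] r9c3's peers cover all but 6, so r9c3=6.
Step 12. [r8c2∈{9}] only 9 remains possible at r8c2, so r8c2=9.
Step 13. [r1c1∈{4,8,9}] r1c1 is the only open cell in row 1 admitting 9. So r1c1=9.
Step 14. [r1c3∈{4,8}] r1c3 is the only open cell in row 1 admitting 4. So r1c3=4.
Step 15. [r1c5∈{6,8}] 8 has one home in row 1: r1c5, so r1c5=8.
Step 16. [r7c3∈{1,8}] col 3 places 8 nowhere but r7c3, so r7c3=8.
Step 17. [r5c5∈{1}] r5c5 has the single candidate 1 ⇒ r5c5=1.
Step 18. [r8c5∈{2}] r8c5 has the single candidate 2. So r8c5=2.
Step 19. [r9c1∈{5,7}] row 9 places 7 nowhere but r9c1 ⇒ r9c1=7.
Step 20. [r2c4∈{1}] r2c4 is down to just 1 ⇒ r2c4=1.
Step 21. [r1c2∈{6}] r1c2's peers cover all but 6 ⇒ r1c2=6.
Step 22. [r3c1∈{8}] r3c1 has the single candidate 8 ⇒ r3c1=8.
Step 23. [r8c9∈{3}] nothing but 3 survives at r8c9, so r8c9=3.
Step 24. [r6c8∈{6}] r6c8's peers cover all but 6, so r6c8=6.
Step 25. [r7c4∈{9}] r7c4 has the single candidate 9. So r7c4=9.
Step 26. [r3c5∈{6}] r3c5 is down to just 6. So r3c5=6.
Step 27. [r3c9∈{4}] r3c9 has the single candidate 4, so r3c9=4.
Step 28. [r8c3∈{1}] nothing but 1 survives at r8c3 ⇒ r8c3=1.
Step 29. [r2c8∈{5}] r2c8 has the single candidate 5, so r2c8=5.
Step 30. [r4c8∈{1}] r4c8's peers cover all but 1. So r4c8=1.
Step 31. [r5c9∈{8}] r5c9 has the single candidate 8 ⇒ r5c9=8.
Step 32. [r6c5∈{3}] only 3 remains possible at r6c5 ⇒ r6c5=3.
Step 33. [r3c8∈{7}] r3c8's peers cover all but 7, so r3c8=7.
Step 34. [r6c4∈{8}] r6c4 is down to just 8, so r6c4=8.
Step 35. [r7c6∈{1}] only 1 remains possible at r7c6. So r7c6=1.
Step 36. [r3c7∈{9}] nothing but 9 survives at r3c7, so r3c7=9.
Step 37. [r7c1∈{2}] nothing but 2 survives at r7c1. So r7c1=2.
Step 38. [r5c6∈{7}] r5c6 has the single candidate 7. So r5c6=7.
Step 39. [r9c2∈{5}] r9c2 has the single candidate 5, so r9c2=5.
Step 40. [r6c6∈{2}] r6c6's peers cover all but 2. So r6c6=2.
Step 41. [r5c1∈{5}] only 5 remains possible at r5c1 ⇒ r5c1=5.
Step 42. [r7c7∈{6}] r7c7 has the single candidate 6 ⇒ r7c7=6.
Step 43. [r8c1∈{4}] r8c1 has the single candidate 4, so r8c1=4.

Answer: 9 6 4 7 8 5 3 2 1 / 3 7 2 1 9 4 8 5 6 / 8 1 5 2 6 3 9 7 4 / 6 8 3 4 5 9 2 1 7 / 5 2 9 6 1 7 4 3 8 / 1 4 7 8 3 2 5 6 9 / 2 3 8 9 7 1 6 4 5 / 4 9 1 5 2 6 7 8 3 / 7 5 6 3 4 8 1 9 2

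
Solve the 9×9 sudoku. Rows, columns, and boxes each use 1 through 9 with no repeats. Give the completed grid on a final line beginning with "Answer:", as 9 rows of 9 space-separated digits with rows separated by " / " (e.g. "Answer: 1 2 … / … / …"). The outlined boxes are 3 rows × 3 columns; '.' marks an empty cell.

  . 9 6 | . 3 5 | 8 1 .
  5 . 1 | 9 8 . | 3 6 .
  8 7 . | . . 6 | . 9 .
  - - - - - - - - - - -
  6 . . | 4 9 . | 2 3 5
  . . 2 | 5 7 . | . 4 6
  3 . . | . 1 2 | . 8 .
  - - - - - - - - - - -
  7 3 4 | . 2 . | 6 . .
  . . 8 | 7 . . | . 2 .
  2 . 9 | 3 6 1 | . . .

Step 1. [r1c9∈{2,4,7}] across row 1, 7 lands solely at r1c9. So r1c9=7.
Step 2. [r6c9∈{9}] r6c9 is down to just 9 ⇒ r6c9=9.
Step 3. [r9c2∈{5}] only 5 remains possible at r9c2. So r9c2=5.
Step 4. [r8c7∈{1,4,5,9}] across col 7, 9 lands solely at r8c7. So r8c7=9.
Step 5. [r4c2∈{1,8}] in row 4, 1 fits only at r4c2 ⇒ r4c2=1.
Step 6. [r3c5∈{4}] r3c5 is down to just 4 ⇒ r3c5=4.
Step 7. [r2c9∈{2,4}] across box 3, 4 lands solely at r2c9. So r2c9=4.
Step 8. [r7c4∈{8}] nothing but 8 survives at r7c4 ⇒ r7c4=8.
Step 9. [r6c7∈{7}] r6c7 is down to just 7 ⇒ r6c7=7.
Step 10. [r5c6∈{3,8}] in row 5, 3 fits only at r5c6, so r5c6=3.
Step 11. [r7c9∈{1}] only 1 remains possible at r7c9 ⇒ r7c9=1.
Step 12. [r3c9∈{2}] r3c9's peers cover all but 2 ⇒ r3c9=2.
Step 13. [r6c3∈{5}] only 5 remains possible at r6c3. So r6c3=5.
Step 14. [r8c2∈{6}] r8c2 is down to just 6. So r8c2=6.
Step 15. [r3c7∈{5}] nothing but 5 survives at r3c7 ⇒ r3c7=5.
Step 16. [r3c4∈{1}] r3c4 has the single candidate 1, so r3c4=1.
Step 17. [r5c7∈{1}] only 1 remains possible at r5c7, so r5c7=1.
Step 18. [r5c2∈{8}] r5c2 is down to just 8. So r5c2=8.
Step 19. [r1c1∈{4}] only 4 remains possible at r1c1 ⇒ r1c1=4.
Step 20. [r2c6∈{7}] r2c6 has the single candidate 7. So r2c6=7.
Step 21. [r4c3∈{7}] nothing but 7 survives at r4c3 ⇒ r4c3=7.
Step 22. [r8c6∈{4}] only 4 remains possible at r8c6, so r8c6=4.
Step 23. [r3c3∈{3}] r3c3 is down to just 3. So r3c3=3.
Step 24. [r8c1∈{1}] r8c1 is down to just 1. So r8c1=1.
Step 25. [r7c6∈{9}] r7c6 is down to just 9, so r7c6=9.
Step 26. [r9c9∈{8}] r9c9 is down to just 8, so r9c9=8.
Step 27. [r4c6∈{8}] only 8 remains possible at r4c6. So r4c6=8.
Step 28. [r9c8∈{7}] r9c8's peers cover all but 7 ⇒ r9c8=7.
Step 29. [r2c2∈{2}] r2c2 has the single candidate 2 ⇒ r2c2=2.
Step 30. [r6c2∈{4}] only 4 remains possible at r6c2 ⇒ r6c2=4.
Step 31. [r8c5∈{5}] r8c5's peers cover all but 5. So r8c5=5.
Step 32. [r8c9∈{3}] r8c9 is down to just 3 ⇒ r8c9=3.
Step 33. [r7c8∈{5}] r7c8 has the single candidate 5 ⇒ r7c8=5.
Step 34. [r6c4∈{6}] nothing but 6 survives at r6c4. So r6c4=6.
Step 35. [r5c1∈{9}] r5c1 is down to just 9, so r5c1=9.
Step 36. [r1c4∈{2}] nothing but 2 survives at r1c4 ⇒ r1c4=2.
Step 37. [r9c7∈{4}] r9c7's peers cover all but 4. So r9c7=4.

Answer: 4 9 6 2 3 5 8 1 7 / 5 2 1 9 8 7 3 6 4 / 8 7 3 1 4 6 5 9 2 / 6 1 7 4 9 8 2 3 5 / 9 8 2 5 7 3 1 4 6 / 3 4 5 6 1 2 7 8 9 / 7 3 4 8 2 9 6 5 1 / 1 6 8 7 5 4 9 2 3 / 2 5 9 3 6 1 4 7 8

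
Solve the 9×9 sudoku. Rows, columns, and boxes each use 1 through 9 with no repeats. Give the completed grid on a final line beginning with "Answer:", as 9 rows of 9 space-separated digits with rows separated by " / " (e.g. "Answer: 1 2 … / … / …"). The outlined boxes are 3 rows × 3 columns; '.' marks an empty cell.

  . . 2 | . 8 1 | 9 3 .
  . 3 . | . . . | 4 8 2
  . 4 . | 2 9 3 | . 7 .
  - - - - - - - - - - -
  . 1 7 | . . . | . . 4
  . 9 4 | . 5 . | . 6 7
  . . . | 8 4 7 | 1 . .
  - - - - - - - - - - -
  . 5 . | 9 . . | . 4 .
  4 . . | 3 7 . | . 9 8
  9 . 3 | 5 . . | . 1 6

Step 1. [r2c5∈{6}] r2c5's peers cover all but 6 ⇒ r2c5=6.
Step 2. [r9c5∈{2}] r9c5 has the single candidate 2 ⇒ r9c5=2.
Step 3. [r8c3∈{1,6}] across row 8, 1 lands solely at r8c3 ⇒ r8c3=1.
Step 4. [r1c9∈{5}] r1c9 has the single candidate 5 ⇒ r1c9=5.
Step 5. [r9c2∈{7,8}] r9c2 is the only open cell in col 2 admitting 8. So r9c2=8.
Step 6. [r7c1∈{2,6,7}] in box 7, 7 fits only at r7c1, so r7c1=7.
Step 7. [r1c1∈{6}] r1c1 has the single candidate 6. So r1c1=6.
Step 8. [r7c7∈{2,3}] across row 7, 2 lands solely at r7c7 ⇒ r7c7=2.
Step 9. [r7c3∈{6}] only 6 remains possible at r7c3, so r7c3=6.
Step 10. [r6c3∈{5}] r6c3's peers cover all but 5 ⇒ r6c3=5.
Step 11. [r3c1∈{1,5,8}] row 3 places 5 nowhere but r3c1, so r3c1=5.
Step 12. [r6c8∈{2}] nothing but 2 survives at r6c8. So r6c8=2.
Step 13. [r6c1∈{3}] r6c1 is down to just 3 ⇒ r6c1=3.
Step 14. [r5c6∈{2}] r5c6's peers cover all but 2, so r5c6=2.
Step 15. [r5c7∈{3,8}] r5c7 is the only open cell in row 5 admitting 3. So r5c7=3.
Step 16. [r4c7∈{5,8}] across col 7, 8 lands solely at r4c7. So r4c7=8.
Step 17. [r1c2∈{7}] r1c2's peers cover all but 7 ⇒ r1c2=7.
Step 18. [r4c4∈{6}] nothing but 6 survives at r4c4 ⇒ r4c4=6.
Step 19. [r7c6∈{8}] only 8 remains possible at r7c6. So r7c6=8.
Step 20. [r2c4∈{7}] r2c4 has the single candidate 7, so r2c4=7.
Step 21. [r8c7∈{5}] r8c7's peers cover all but 5 ⇒ r8c7=5.
Step 22. [r4c5∈{3}] r4c5 has the single candidate 3 ⇒ r4c5=3.
Step 23. [r2c3∈{9}] only 9 remains possible at r2c3, so r2c3=9.
Step 24. [r3c7∈{6}] r3c7 is down to just 6 ⇒ r3c7=6.
Step 25. [r7c5∈{1}] nothing but 1 survives at r7c5, so r7c5=1.
Step 26. [r7c9∈{3}] r7c9 has the single candidate 3 ⇒ r7c9=3.
Step 27. [r2c1∈{1}] nothing but 1 survives at r2c1 ⇒ r2c1=1.
Step 28. [r6c9∈{9}] nothing but 9 survives at r6c9, so r6c9=9.
Step 29. [r9c7∈{7}] nothing but 7 survives at r9c7. So r9c7=7.
Step 30. [r4c6∈{9}] nothing but 9 survives at r4c6, so r4c6=9.
Step 31. [r3c3∈{8}] nothing but 8 survives at r3c3, so r3c3=8.
Step 32. [r8c2∈{2}] r8c2 is down to just 2 ⇒ r8c2=2.
Step 33. [r6c2∈{6}] r6c2's peers cover all but 6 ⇒ r6c2=6.
Step 34. [r5c4∈{1}] only 1 remains possible at r5c4 ⇒ r5c4=1.
Step 35. [r8c6∈{6}] nothing but 6 survives at r8c6, so r8c6=6.
Step 36. [r5c1∈{8}] nothing but 8 survives at r5c1. So r5c1=8.
Step 37. [r2c6∈{5}] r2c6 is down to just 5 ⇒ r2c6=5.
Step 38. [r4c8∈{5}] nothing but 5 survives at r4c8 ⇒ r4c8=5.
Step 39. [r9c6∈{4}] r9c6 is down to just 4. So r9c6=4.
Step 40. [r1c4∈{4}] r1c4's peers cover all but 4. So r1c4=4.
Step 41. [r4c1∈{2}] r4c1's peers cover all but 2. So r4c1=2.
Step 42. [r3c9∈{1}] r3c9's peers cover all but 1. So r3c9=1.

Answer: 6 7 2 4 8 1 9 3 5 / 1 3 9 7 6 5 4 8 2 / 5 4 8 2 9 3 6 7 1 / 2 1 7 6 3 9 8 5 4 / 8 9 4 1 5 2 3 6 7 / 3 6 5 8 4 7 1 2 9 / 7 5 6 9 1 8 2 4 3 / 4 2 1 3 7 6 5 9 8 / 9 8 3 5 2 4 7 1 6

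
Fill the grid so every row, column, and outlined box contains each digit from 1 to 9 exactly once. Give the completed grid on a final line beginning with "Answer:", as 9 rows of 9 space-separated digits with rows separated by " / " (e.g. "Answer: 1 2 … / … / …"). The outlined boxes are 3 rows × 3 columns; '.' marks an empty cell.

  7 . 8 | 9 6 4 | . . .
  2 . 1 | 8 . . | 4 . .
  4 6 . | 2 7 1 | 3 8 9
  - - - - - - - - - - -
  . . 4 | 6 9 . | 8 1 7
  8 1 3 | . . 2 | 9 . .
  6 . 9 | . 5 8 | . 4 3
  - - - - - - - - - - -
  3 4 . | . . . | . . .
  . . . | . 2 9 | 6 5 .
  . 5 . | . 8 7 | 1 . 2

Step 1. [r2c6∈{3,5}] box 2 places 5 nowhere but r2c6, so r2c6=5.
Step 2. [r6c2∈{2,7}] in box 4, 7 fits only at r6c2 ⇒ r6c2=7.
Step 3. [r9c4∈{3,4}] row 9 places 4 nowhere but r9c4 ⇒ r9c4=4.
Step 4. [r5c8∈{6}] r5c8's peers cover all but 6. So r5c8=6.
Step 5. [r7c5∈{1}] r7c5 is down to just 1, so r7c5=1.
Step 6. [r7c7∈{7}] r7c7's peers cover all but 7 ⇒ r7c7=7.
Step 7. [r1c7∈{2,5}] col 7 places 5 nowhere but r1c7, so r1c7=5.
Step 8. [r1c2∈{3}] r1c2 is down to just 3. So r1c2=3.
Step 9. [r8c9∈{4,8}] across row 8, 4 lands solely at r8c9. So r8c9=4.
Step 10. [r9c8∈{3,9}] in row 9, 3 fits only at r9c8. So r9c8=3.
Step 11. [r9c3∈{6}] only 6 remains possible at r9c3. So r9c3=6.
Step 12. [r2c9∈{6}] r2c9 has the single candidate 6, so r2c9=6.
Step 13. [r8c1∈{1}] r8c1 has the single candidate 1, so r8c1=1.
Step 14. [r2c5∈{3}] r2c5's peers cover all but 3 ⇒ r2c5=3.
Step 15. [r5c4∈{7}] only 7 remains possible at r5c4 ⇒ r5c4=7.
Step 16. [r3c3∈{5}] nothing but 5 survives at r3c3, so r3c3=5.
Step 17. [r6c4∈{1}] r6c4 has the single candidate 1, so r6c4=1.
Step 18. [r8c2∈{8}] r8c2's peers cover all but 8 ⇒ r8c2=8.
Step 19. [r7c4∈{5}] only 5 remains possible at r7c4, so r7c4=5.
Step 20. [r2c2∈{9}] only 9 remains possible at r2c2 ⇒ r2c2=9.
Step 21. [r7c3∈{2}] r7c3 has the single candidate 2. So r7c3=2.
Step 22. [r8c3∈{7}] only 7 remains possible at r8c3, so r8c3=7.
Step 23. [r5c5∈{4}] r5c5's peers cover all but 4. So r5c5=4.
Step 24. [r4c6∈{3}] only 3 remains possible at r4c6, so r4c6=3.
Step 25. [r4c1∈{5}] only 5 remains possible at r4c1, so r4c1=5.
Step 26. [r7c8∈{9}] nothing but 9 survives at r7c8. So r7c8=9.
Step 27. [r5c9∈{5}] nothing but 5 survives at r5c9. So r5c9=5.
Step 28. [r4c2∈{2}] only 2 remains possible at r4c2, so r4c2=2.
Step 29. [r2c8∈{7}] only 7 remains possible at r2c8, so r2c8=7.
Step 30. [r1c9∈{1}] r1c9 is down to just 1, so r1c9=1.
Step 31. [r8c4∈{3}] r8c4 is down to just 3 ⇒ r8c4=3.
Step 32. [r9c1∈{9}] only 9 remains possible at r9c1, so r9c1=9.
Step 33. [r7c9∈{8}] only 8 remains possible at r7c9. So r7c9=8.
Step 34. [r6c7∈{2}] only 2 remains possible at r6c7 ⇒ r6c7=2.
Step 35. [r7c6∈{6}] r7c6's peers cover all but 6, so r7c6=6.
Step 36. [r1c8∈{2}] r1c8's peers cover all but 2 ⇒ r1c8=2.

Answer: 7 3 8 9 6 4 5 2 1 / 2 9 1 8 3 5 4 7 6 / 4 6 5 2 7 1 3 8 9 / 5 2 4 6 9 3 8 1 7 / 8 1 3 7 4 2 9 6 5 / 6 7 9 1 5 8 2 4 3 / 3 4 2 5 1 6 7 9 8 / 1 8 7 3 2 9 6 5 4 / 9 5 6 4 8 7 1 3 2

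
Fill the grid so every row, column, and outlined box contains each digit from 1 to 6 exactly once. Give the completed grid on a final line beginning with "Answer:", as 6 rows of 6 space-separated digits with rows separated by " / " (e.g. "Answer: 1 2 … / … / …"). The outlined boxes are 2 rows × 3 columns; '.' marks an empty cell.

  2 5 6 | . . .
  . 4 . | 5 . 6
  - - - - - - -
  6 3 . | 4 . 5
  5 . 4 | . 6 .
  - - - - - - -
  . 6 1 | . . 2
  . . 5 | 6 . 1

Step 1. [r5c4∈{3}] r5c4 is down to just 3 ⇒ r5c4=3.
Step 2. [r3c5∈{1,2}] 1 has one home in row 3: r3c5 ⇒ r3c5=1.
Step 3. [r6c5∈{4}] only 4 remains possible at r6c5. So r6c5=4.
Step 4. [r2c3∈{3}] r2c3's peers cover all but 3 ⇒ r2c3=3.
Step 5. [r6c2∈{2}] nothing but 2 survives at r6c2 ⇒ r6c2=2.
Step 6. [r4c6∈{3}] r4c6 is down to just 3. So r4c6=3.
Step 7. [r1c5∈{3}] only 3 remains possible at r1c5. So r1c5=3.
Step 8. [r1c4∈{1}] r1c4's peers cover all but 1. So r1c4=1.
Step 9. [r5c5∈{5}] r5c5's peers cover all but 5, so r5c5=5.
Step 10. [r2c1∈{1}] r2c1 has the single candidate 1. So r2c1=1.
Step 11. [r4c2∈{1}] nothing but 1 survives at r4c2 ⇒ r4c2=1.
Step 12. [r6c1∈{3}] r6c1 is down to just 3. So r6c1=3.
Step 13. [r2c5∈{2}] only 2 remains possible at r2c5 ⇒ r2c5=2.
Step 14. [r1c6∈{4}] r1c6 has the single candidate 4 ⇒ r1c6=4.
Step 15. [r4c4∈{2}] r4c4 is down to just 2 ⇒ r4c4=2.
Step 16. [r5c1∈{4}] only 4 remains possible at r5c1, so r5c1=4.
Step 17. [r3c3∈{2}] only 2 remains possible at r3c3. So r3c3=2.

Answer: 2 5 6 1 3 4 / 1 4 3 5 2 6 / 6 3 2 4 1 5 / 5 1 4 2 6 3 / 4 6 1 3 5 2 / 3 2 5 6 4 1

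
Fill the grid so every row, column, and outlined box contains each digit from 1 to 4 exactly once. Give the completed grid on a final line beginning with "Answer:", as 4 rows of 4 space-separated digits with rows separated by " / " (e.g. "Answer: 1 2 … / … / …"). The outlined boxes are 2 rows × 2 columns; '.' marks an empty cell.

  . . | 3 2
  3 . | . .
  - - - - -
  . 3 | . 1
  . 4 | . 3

Step 1. [r2c3∈{1,4}] across col 3, 1 lands solely at r2c3. So r2c3=1.
Step 2. [r4c1∈{1,2}] row 4 places 1 nowhere but r4c1, so r4c1=1.
Step 3. [r4c3∈{2}] nothing but 2 survives at r4c3 ⇒ r4c3=2.
Step 4. [r2c4∈{4}] nothing but 4 survives at r2c4 ⇒ r2c4=4.
Step 5. [r3c1∈{2}] nothing but 2 survives at r3c1 ⇒ r3c1=2.
Step 6. [r2c2∈{2}] only 2 remains possible at r2c2 ⇒ r2c2=2.
Step 7. [r3c3∈{4}] r3c3's peers cover all but 4 ⇒ r3c3=4.
Step 8. [r1c1∈{4}] r1c1's peers cover all but 4 ⇒ r1c1=4.
Step 9. [r1c2∈{1}] r1c2 is down to just 1, so r1c2=1.

Answer: 4 1 3 2 / 3 2 1 4 / 2 3 4 1 / 1 4 2 3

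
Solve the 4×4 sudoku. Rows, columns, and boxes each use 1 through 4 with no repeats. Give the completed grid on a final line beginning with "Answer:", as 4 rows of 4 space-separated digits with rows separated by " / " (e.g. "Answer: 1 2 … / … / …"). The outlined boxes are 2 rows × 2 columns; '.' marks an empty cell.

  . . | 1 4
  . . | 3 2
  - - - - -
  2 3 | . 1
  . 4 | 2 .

Step 1. [r2c1∈{1,4}] in row 2, 4 fits only at r2c1, so r2c1=4.
Step 2. [r3c3∈{4}] r3c3's peers cover all but 4, so r3c3=4.
Step 3. [r2c2∈{1}] only 1 remains possible at r2c2. So r2c2=1.
Step 4. [r1c1∈{3}] r1c1 is down to just 3 ⇒ r1c1=3.
Step 5. [r1c2∈{2}] only 2 remains possible at r1c2 ⇒ r1c2=2.
Step 6. [r4c4∈{3}] only 3 remains possible at r4c4, so r4c4=3.
Step 7. [r4c1∈{1}] nothing but 1 survives at r4c1. So r4c1=1.

Answer: 3 2 1 4 / 4 1 3 2 / 2 3 4 1 / 1 4 2 3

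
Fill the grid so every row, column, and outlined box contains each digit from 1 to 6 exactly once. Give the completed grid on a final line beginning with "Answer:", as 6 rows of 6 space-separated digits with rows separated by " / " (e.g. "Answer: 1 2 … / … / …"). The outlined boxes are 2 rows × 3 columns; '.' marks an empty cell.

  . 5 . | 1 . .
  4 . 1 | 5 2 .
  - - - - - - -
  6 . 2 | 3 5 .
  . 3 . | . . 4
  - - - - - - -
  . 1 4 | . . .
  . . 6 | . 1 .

Step 1. [r2c6∈{3,6}] in row 2, 3 fits only at r2c6, so r2c6=3.
Step 2. [r6c2∈{2}] only 2 remains possible at r6c2. So r6c2=2.
Step 3. [r6c1∈{3,5}] r6c1 is the only open cell in row 6 admitting 3. So r6c1=3.
Step 4. [r5c6∈{2,5,6}] in col 6, 2 fits only at r5c6. So r5c6=2.
Step 5. [r4c5∈{6}] r4c5 is down to just 6. So r4c5=6.
Step 6. [r4c3∈{5}] nothing but 5 survives at r4c3 ⇒ r4c3=5.
Step 7. [r6c4∈{4}] r6c4's peers cover all but 4, so r6c4=4.
Step 8. [r5c4∈{6}] r5c4's peers cover all but 6 ⇒ r5c4=6.
Step 9. [r1c5∈{4}] nothing but 4 survives at r1c5. So r1c5=4.
Step 10. [r5c5∈{3}] r5c5 is down to just 3, so r5c5=3.
Step 11. [r1c3∈{3}] r1c3 has the single candidate 3 ⇒ r1c3=3.
Step 12. [r6c6∈{5}] r6c6's peers cover all but 5 ⇒ r6c6=5.
Step 13. [r3c6∈{1}] r3c6 is down to just 1. So r3c6=1.
Step 14. [r2c2∈{6}] r2c2 has the single candidate 6. So r2c2=6.
Step 15. [r4c1∈{1}] r4c1 is down to just 1. So r4c1=1.
Step 16. [r5c1∈{5}] r5c1's peers cover all but 5 ⇒ r5c1=5.
Step 17. [r4c4∈{2}] nothing but 2 survives at r4c4. So r4c4=2.
Step 18. [r3c2∈{4}] only 4 remains possible at r3c2. So r3c2=4.
Step 19. [r1c1∈{2}] only 2 remains possible at r1c1, so r1c1=2.
Step 20. [r1c6∈{6}] nothing but 6 survives at r1c6 ⇒ r1c6=6.

Answer: 2 5 3 1 4 6 / 4 6 1 5 2 3 / 6 4 2 3 5 1 / 1 3 5 2 6 4 / 5 1 4 6 3 2 / 3 2 6 4 1 5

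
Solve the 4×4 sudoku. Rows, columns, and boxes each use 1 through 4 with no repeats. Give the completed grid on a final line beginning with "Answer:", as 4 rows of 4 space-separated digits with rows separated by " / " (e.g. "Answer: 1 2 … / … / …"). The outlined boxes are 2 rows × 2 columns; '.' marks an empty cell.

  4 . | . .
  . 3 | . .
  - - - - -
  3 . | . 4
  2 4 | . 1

Step 1. [r1c2∈{1,2}] in col 2, 2 fits only at r1c2 ⇒ r1c2=2.
Step 2. [r1c3∈{1,3}] r1c3 is the only open cell in row 1 admitting 1 ⇒ r1c3=1.
Step 3. [r3c3∈{2}] r3c3's peers cover all but 2, so r3c3=2.
Step 4. [r1c4∈{3}] r1c4's peers cover all but 3, so r1c4=3.
Step 5. [r2c3∈{4}] only 4 remains possible at r2c3 ⇒ r2c3=4.
Step 6. [r3c2∈{1}] only 1 remains possible at r3c2, so r3c2=1.
Step 7. [r2c4∈{2}] nothing but 2 survives at r2c4, so r2c4=2.
Step 8. [r4c3∈{3}] nothing but 3 survives at r4c3. So r4c3=3.
Step 9. [r2c1∈{1}] r2c1 is down to just 1 ⇒ r2c1=1.

Answer: 4 2 1 3 / 1 3 4 2 / 3 1 2 4 / 2 4 3 1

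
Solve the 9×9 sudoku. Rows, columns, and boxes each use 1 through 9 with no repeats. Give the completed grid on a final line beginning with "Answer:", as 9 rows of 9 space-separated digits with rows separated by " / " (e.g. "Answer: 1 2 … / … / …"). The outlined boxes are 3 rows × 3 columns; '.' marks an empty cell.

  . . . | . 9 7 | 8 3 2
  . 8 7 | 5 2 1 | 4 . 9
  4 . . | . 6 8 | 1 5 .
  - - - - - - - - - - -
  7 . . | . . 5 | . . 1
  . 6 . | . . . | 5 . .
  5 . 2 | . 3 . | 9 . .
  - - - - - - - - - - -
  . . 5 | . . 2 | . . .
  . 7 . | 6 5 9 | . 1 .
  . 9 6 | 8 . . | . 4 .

Step 1. [r5c6∈{4}] r5c6 is down to just 4. So r5c6=4.
Step 2. [r2c1∈{3,6}] row 2 places 3 nowhere but r2c1 ⇒ r2c1=3.
Step 3. [r5c1∈{1,8,9}] r5c1 is the only open cell in col 1 admitting 9 ⇒ r5c1=9.
Step 4. [r6c9∈{4,6,7,8}] in col 9, 4 fits only at r6c9. So r6c9=4.
Step 5. [r6c8∈{6,7,8}] r6c8 is the only open cell in row 6 admitting 8 ⇒ r6c8=8.
Step 6. [r7c9∈{3,6,7,8}] across col 9, 6 lands solely at r7c9 ⇒ r7c9=6.
Step 7. [r7c5∈{1,4,7}] across col 5, 4 lands solely at r7c5. So r7c5=4.
Step 8. [r6c2∈{1}] r6c2 has the single candidate 1 ⇒ r6c2=1.
Step 9. [r7c2∈{3}] r7c2 is down to just 3, so r7c2=3.
Step 10. [r7c7∈{7}] r7c7 is down to just 7. So r7c7=7.
Step 11. [r5c8∈{2,7}] r5c8 is the only open cell in col 8 admitting 7 ⇒ r5c8=7.
Step 12. [r5c9∈{3}] r5c9 has the single candidate 3 ⇒ r5c9=3.
Step 13. [r4c8∈{2,6}] col 8 places 2 nowhere but r4c8. So r4c8=2.
Step 14. [r7c4∈{1}] only 1 remains possible at r7c4, so r7c4=1.
Step 15. [r5c3∈{8}] r5c3's peers cover all but 8 ⇒ r5c3=8.
Step 16. [r8c7∈{2,3}] across row 8, 3 lands solely at r8c7. So r8c7=3.
Step 17. [r9c1∈{1,2}] 1 has one home in row 9: r9c1 ⇒ r9c1=1.
Step 18. [r4c2∈{4}] r4c2 has the single candidate 4. So r4c2=4.
Step 19. [r8c9∈{8}] r8c9's peers cover all but 8 ⇒ r8c9=8.
Step 20. [r5c5∈{1}] nothing but 1 survives at r5c5 ⇒ r5c5=1.
Step 21. [r7c8∈{9}] r7c8 has the single candidate 9. So r7c8=9.
Step 22. [r5c4∈{2}] r5c4 is down to just 2. So r5c4=2.
Step 23. [r9c9∈{5}] r9c9's peers cover all but 5 ⇒ r9c9=5.
Step 24. [r8c3∈{4}] nothing but 4 survives at r8c3, so r8c3=4.
Step 25. [r7c1∈{8}] r7c1 has the single candidate 8 ⇒ r7c1=8.
Step 26. [r6c6∈{6}] r6c6 is down to just 6, so r6c6=6.
Step 27. [r1c4∈{4}] only 4 remains possible at r1c4, so r1c4=4.
Step 28. [r2c8∈{6}] r2c8 is down to just 6 ⇒ r2c8=6.
Step 29. [r3c3∈{9}] r3c3 is down to just 9. So r3c3=9.
Step 30. [r8c1∈{2}] r8c1 has the single candidate 2. So r8c1=2.
Step 31. [r6c4∈{7}] nothing but 7 survives at r6c4. So r6c4=7.
Step 32. [r3c9∈{7}] nothing but 7 survives at r3c9. So r3c9=7.
Step 33. [r3c2∈{2}] only 2 remains possible at r3c2 ⇒ r3c2=2.
Step 34. [r1c2∈{5}] r1c2 is down to just 5. So r1c2=5.
Step 35. [r9c7∈{2}] r9c7's peers cover all but 2. So r9c7=2.
Step 36. [r1c1∈{6}] r1c1 has the single candidate 6 ⇒ r1c1=6.
Step 37. [r9c6∈{3}] r9c6 has the single candidate 3. So r9c6=3.
Step 38. [r4c3∈{3}] only 3 remains possible at r4c3 ⇒ r4c3=3.
Step 39. [r3c4∈{3}] nothing but 3 survives at r3c4, so r3c4=3.
Step 40. [r9c5∈{7}] r9c5 is down to just 7, so r9c5=7.
Step 41. [r4c4∈{9}] only 9 remains possible at r4c4. So r4c4=9.
Step 42. [r4c7∈{6}] nothing but 6 survives at r4c7, so r4c7=6.
Step 43. [r1c3∈{1}] nothing but 1 survives at r1c3, so r1c3=1.
Step 44. [r4c5∈{8}] nothing but 8 survives at r4c5. So r4c5=8.

Answer: 6 5 1 4 9 7 8 3 2 / 3 8 7 5 2 1 4 6 9 / 4 2 9 3 6 8 1 5 7 / 7 4 3 9 8 5 6 2 1 / 9 6 8 2 1 4 5 7 3 / 5 1 2 7 3 6 9 8 4 / 8 3 5 1 4 2 7 9 6 / 2 7 4 6 5 9 3 1 8 / 1 9 6 8 7 3 2 4 5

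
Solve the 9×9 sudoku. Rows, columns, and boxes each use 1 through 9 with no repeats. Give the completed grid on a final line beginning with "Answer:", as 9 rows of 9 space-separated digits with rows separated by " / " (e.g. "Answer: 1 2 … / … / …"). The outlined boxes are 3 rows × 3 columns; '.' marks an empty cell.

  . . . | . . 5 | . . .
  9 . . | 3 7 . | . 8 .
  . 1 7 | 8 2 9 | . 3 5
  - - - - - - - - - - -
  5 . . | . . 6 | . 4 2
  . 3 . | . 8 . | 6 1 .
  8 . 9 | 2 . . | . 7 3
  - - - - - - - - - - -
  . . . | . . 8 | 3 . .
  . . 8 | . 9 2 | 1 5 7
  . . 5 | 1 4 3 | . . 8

Step 1. [r3c1∈{4,6}] r3c1 is the only open cell in row 3 admitting 6, so r3c1=6.
Step 2. [r7c3∈{1,2,4,6}] across col 3, 6 lands solely at r7c3. So r7c3=6.
Step 3. [r8c2∈{4}] nothing but 4 survives at r8c2, so r8c2=4.
Step 4. [r5c4∈{4,5,7,9}] across row 5, 5 lands solely at r5c4, so r5c4=5.
Step 5. [r1c4∈{4,6}] across col 4, 4 lands solely at r1c4. So r1c4=4.
Step 6. [r2c3∈{2,4}] in box 1, 4 fits only at r2c3, so r2c3=4.
Step 7. [r2c7∈{2}] r2c7's peers cover all but 2 ⇒ r2c7=2.
Step 8. [r9c7∈{9}] r9c7 is down to just 9. So r9c7=9.
Step 9. [r4c2∈{7}] r4c2 has the single candidate 7, so r4c2=7.
Step 10. [r9c2∈{2}] r9c2's peers cover all but 2 ⇒ r9c2=2.
Step 11. [r2c9∈{1,6}] 6 has one home in row 2: r2c9 ⇒ r2c9=6.
Step 12. [r6c5∈{1}] r6c5 has the single candidate 1. So r6c5=1.
Step 13. [r5c3∈{2}] r5c3 has the single candidate 2. So r5c3=2.
Step 14. [r1c1∈{2,3}] across row 1, 2 lands solely at r1c1, so r1c1=2.
Step 15. [r1c8∈{9}] r1c8 has the single candidate 9. So r1c8=9.
Step 16. [r7c4∈{7}] nothing but 7 survives at r7c4, so r7c4=7.
Step 17. [r6c6∈{4}] nothing but 4 survives at r6c6. So r6c6=4.
Step 18. [r1c3∈{3}] r1c3 is down to just 3, so r1c3=3.
Step 19. [r7c5∈{5}] r7c5 is down to just 5. So r7c5=5.
Step 20. [r3c7∈{4}] nothing but 4 survives at r3c7, so r3c7=4.
Step 21. [r4c4∈{9}] r4c4's peers cover all but 9, so r4c4=9.
Step 22. [r7c8∈{2}] r7c8 is down to just 2. So r7c8=2.
Step 23. [r5c6∈{7}] r5c6's peers cover all but 7 ⇒ r5c6=7.
Step 24. [r6c2∈{6}] r6c2 has the single candidate 6 ⇒ r6c2=6.
Step 25. [r1c9∈{1}] r1c9's peers cover all but 1. So r1c9=1.
Step 26. [r9c1∈{7}] r9c1's peers cover all but 7. So r9c1=7.
Step 27. [r2c2∈{5}] nothing but 5 survives at r2c2 ⇒ r2c2=5.
Step 28. [r7c9∈{4}] r7c9 is down to just 4, so r7c9=4.
Step 29. [r6c7∈{5}] r6c7 is down to just 5 ⇒ r6c7=5.
Step 30. [r9c8∈{6}] r9c8 is down to just 6. So r9c8=6.
Step 31. [r4c3∈{1}] nothing but 1 survives at r4c3, so r4c3=1.
Step 32. [r2c6∈{1}] r2c6 is down to just 1 ⇒ r2c6=1.
Step 33. [r1c5∈{6}] only 6 remains possible at r1c5 ⇒ r1c5=6.
Step 34. [r4c5∈{3}] r4c5's peers cover all but 3. So r4c5=3.
Step 35. [r1c2∈{8}] only 8 remains possible at r1c2, so r1c2=8.
Step 36. [r4c7∈{8}] only 8 remains possible at r4c7, so r4c7=8.
Step 37. [r7c2∈{9}] nothing but 9 survives at r7c2, so r7c2=9.
Step 38. [r5c9∈{9}] r5c9 has the single candidate 9. So r5c9=9.
Step 39. [r5c1∈{4}] only 4 remains possible at r5c1 ⇒ r5c1=4.
Step 40. [r8c4∈{6}] r8c4 has the single candidate 6, so r8c4=6.
Step 41. [r1c7∈{7}] only 7 remains possible at r1c7, so r1c7=7.
Step 42. [r8c1∈{3}] r8c1's peers cover all but 3, so r8c1=3.
Step 43. [r7c1∈{1}] r7c1 has the single candidate 1. So r7c1=1.

Answer: 2 8 3 4 6 5 7 9 1 / 9 5 4 3 7 1 2 8 6 / 6 1 7 8 2 9 4 3 5 / 5 7 1 9 3 6 8 4 2 / 4 3 2 5 8 7 6 1 9 / 8 6 9 2 1 4 5 7 3 / 1 9 6 7 5 8 3 2 4 / 3 4 8 6 9 2 1 5 7 / 7 2 5 1 4 3 9 6 8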